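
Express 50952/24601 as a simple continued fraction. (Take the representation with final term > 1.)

50952 = 2×24601 + 1750
24601 = 14×1750 + 101
1750 = 17×101 + 33
101 = 3×33 + 2
33 = 16×2 + 1
2 = 2×1 + 0  (stop)
So 50952/24601 = [2; 14, 17, 3, 16, 2].

[2; 14, 17, 3, 16, 2]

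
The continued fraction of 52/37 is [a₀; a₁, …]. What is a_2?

2

52 = 1·37 + 15   →  a_0 = 1
37 = 2·15 + 7   →  a_1 = 2
15 = 2·7 + 1   →  a_2 = 2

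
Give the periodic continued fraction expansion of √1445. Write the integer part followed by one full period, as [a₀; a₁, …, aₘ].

[38; 76]

a₀ = ⌊√1445⌋ = 38.
With m₀=0, d₀=1 and mₖ₊₁ = dₖaₖ − mₖ, dₖ₊₁ = (n − mₖ₊₁²)/dₖ, aₖ₊₁ = ⌊(a₀+mₖ₊₁)/dₖ₊₁⌋:
  k=1: m=38, d=1, a=76
d=1 and a=2a₀=76 at k=1, so the next step gives (m, d) = (38, 1) again — its k=1 value — and the period has length 1.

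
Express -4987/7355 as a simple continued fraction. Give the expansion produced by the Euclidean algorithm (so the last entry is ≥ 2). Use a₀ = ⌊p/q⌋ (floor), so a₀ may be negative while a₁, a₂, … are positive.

[-1; 3, 9, 2, 3, 3, 3, 3]

-4987 = -1*7355 + 2368
7355 = 3*2368 + 251
2368 = 9*251 + 109
251 = 2*109 + 33
109 = 3*33 + 10
33 = 3*10 + 3
10 = 3*3 + 1
3 = 3*1 + 0  (stop)
So -4987/7355 = [-1; 3, 9, 2, 3, 3, 3, 3].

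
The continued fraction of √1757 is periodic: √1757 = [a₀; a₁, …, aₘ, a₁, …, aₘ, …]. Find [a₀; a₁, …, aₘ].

a₀ = ⌊√1757⌋ = 41.
With m₀=0, d₀=1 and mₖ₊₁ = dₖaₖ − mₖ, dₖ₊₁ = (n − mₖ₊₁²)/dₖ, aₖ₊₁ = ⌊(a₀+mₖ₊₁)/dₖ₊₁⌋:
  k=1: m=41, d=76, a=1
  k=2: m=35, d=7, a=10
  k=3: m=35, d=76, a=1
  k=4: m=41, d=1, a=82
d=1 and a=2a₀=82 at k=4, so the next step gives (m, d) = (41, 76) again — its k=1 value — and the period has length 4.

[41; 1, 10, 1, 82]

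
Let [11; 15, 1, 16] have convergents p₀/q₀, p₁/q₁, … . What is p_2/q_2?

177/16

Using pₖ = aₖpₖ₋₁ + pₖ₋₂, qₖ = aₖqₖ₋₁ + qₖ₋₂ (with p₋₁=1, p₋₂=0, q₋₁=0, q₋₂=1):
  k=0: a=11, p=11, q=1
  k=1: a=15, p=166, q=15
  k=2: a=1, p=177, q=16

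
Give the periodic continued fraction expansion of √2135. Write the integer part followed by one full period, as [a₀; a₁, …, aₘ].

a₀ = ⌊√2135⌋ = 46.
With m₀=0, d₀=1 and mₖ₊₁ = dₖaₖ − mₖ, dₖ₊₁ = (n − mₖ₊₁²)/dₖ, aₖ₊₁ = ⌊(a₀+mₖ₊₁)/dₖ₊₁⌋:
  k=1: m=46, d=19, a=4
  k=2: m=30, d=65, a=1
  k=3: m=35, d=14, a=5
  k=4: m=35, d=65, a=1
  k=5: m=30, d=19, a=4
  k=6: m=46, d=1, a=92
d=1 and a=2a₀=92 at k=6, so the next step gives (m, d) = (46, 19) again — its k=1 value — and the period has length 6.

[46; 4, 1, 5, 1, 4, 92]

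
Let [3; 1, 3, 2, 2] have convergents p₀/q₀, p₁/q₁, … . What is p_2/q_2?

Using pₖ = aₖpₖ₋₁ + pₖ₋₂, qₖ = aₖqₖ₋₁ + qₖ₋₂ (with p₋₁=1, p₋₂=0, q₋₁=0, q₋₂=1):
  k=0: a=3, p=3, q=1
  k=1: a=1, p=4, q=1
  k=2: a=3, p=15, q=4

15/4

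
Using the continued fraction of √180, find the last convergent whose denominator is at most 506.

√180 = [13; 2, 2, 2, 26, …] (period length 4).
Convergents:
  p_0/q_0 = 13/1
  p_1/q_1 = 27/2
  p_2/q_2 = 67/5
  p_3/q_3 = 161/12
  p_4/q_4 = 4253/317
  p_5/q_5 = 8667/646
q_4 = 317 ≤ 506 < 646 = q_5, so the answer is 4253/317.

4253/317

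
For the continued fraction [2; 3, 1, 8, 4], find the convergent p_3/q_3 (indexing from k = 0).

79/35

Using pₖ = aₖpₖ₋₁ + pₖ₋₂, qₖ = aₖqₖ₋₁ + qₖ₋₂ (with p₋₁=1, p₋₂=0, q₋₁=0, q₋₂=1):
  k=0: a=2, p=2, q=1
  k=1: a=3, p=7, q=3
  k=2: a=1, p=9, q=4
  k=3: a=8, p=79, q=35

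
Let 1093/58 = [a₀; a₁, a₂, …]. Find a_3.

1093 = 18·58 + 49   →  a_0 = 18
58 = 1·49 + 9   →  a_1 = 1
49 = 5·9 + 4   →  a_2 = 5
9 = 2·4 + 1   →  a_3 = 2

2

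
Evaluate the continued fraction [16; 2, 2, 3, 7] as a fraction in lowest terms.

Fold from the inside: start with 7/1.
  3 + 1/7 = 22/7
  2 + 7/22 = 51/22
  2 + 22/51 = 124/51
  16 + 51/124 = 2035/124

2035/124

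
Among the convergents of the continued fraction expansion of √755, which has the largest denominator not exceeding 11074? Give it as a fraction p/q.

√755 = [27; 2, 10, 2, 54, …] (period length 4).
Convergents:
  p_0/q_0 = 27/1
  p_1/q_1 = 55/2
  p_2/q_2 = 577/21
  p_3/q_3 = 1209/44
  p_4/q_4 = 65863/2397
  p_5/q_5 = 132935/4838
  p_6/q_6 = 1395213/50777
q_5 = 4838 ≤ 11074 < 50777 = q_6, so the answer is 132935/4838.

132935/4838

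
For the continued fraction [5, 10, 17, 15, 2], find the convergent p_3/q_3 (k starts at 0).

Using pₖ = aₖpₖ₋₁ + pₖ₋₂, qₖ = aₖqₖ₋₁ + qₖ₋₂ (with p₋₁=1, p₋₂=0, q₋₁=0, q₋₂=1):
  k=0: a=5, p=5, q=1
  k=1: a=10, p=51, q=10
  k=2: a=17, p=872, q=171
  k=3: a=15, p=13131, q=2575

13131/2575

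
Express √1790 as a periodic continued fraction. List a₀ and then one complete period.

a₀ = ⌊√1790⌋ = 42.

[42; 3, 4, 8, 4, 3, 84]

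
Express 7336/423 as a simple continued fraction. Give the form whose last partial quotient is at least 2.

[17; 2, 1, 11, 12]

7336 = 17×423 + 145
423 = 2×145 + 133
145 = 1×133 + 12
133 = 11×12 + 1
12 = 12×1 + 0  (stop)
So 7336/423 = [17; 2, 1, 11, 12].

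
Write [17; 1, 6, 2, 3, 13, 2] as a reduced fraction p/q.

Using pₖ = aₖpₖ₋₁ + pₖ₋₂ and qₖ = aₖqₖ₋₁ + qₖ₋₂:
  k=0: a=17, p=17, q=1
  k=1: a=1, p=18, q=1
  k=2: a=6, p=125, q=7
  k=3: a=2, p=268, q=15
  k=4: a=3, p=929, q=52
  k=5: a=13, p=12345, q=691
  k=6: a=2, p=25619, q=1434

25619/1434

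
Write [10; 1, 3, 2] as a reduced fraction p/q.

97/9

Fold from the inside: start with 2/1.
  3 + 1/2 = 7/2
  1 + 2/7 = 9/7
  10 + 7/9 = 97/9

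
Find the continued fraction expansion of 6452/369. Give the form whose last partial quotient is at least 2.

6452 = 17×369 + 179
369 = 2×179 + 11
179 = 16×11 + 3
11 = 3×3 + 2
3 = 1×2 + 1
2 = 2×1 + 0  (stop)
So 6452/369 = [17; 2, 16, 3, 1, 2].

[17; 2, 16, 3, 1, 2]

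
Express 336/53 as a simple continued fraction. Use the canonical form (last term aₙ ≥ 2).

[6; 2, 1, 17]

336 = 6×53 + 18
53 = 2×18 + 17
18 = 1×17 + 1
17 = 17×1 + 0  (stop)
So 336/53 = [6; 2, 1, 17].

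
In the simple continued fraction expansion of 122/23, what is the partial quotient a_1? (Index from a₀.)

3

122 = 5·23 + 7   →  a_0 = 5
23 = 3·7 + 2   →  a_1 = 3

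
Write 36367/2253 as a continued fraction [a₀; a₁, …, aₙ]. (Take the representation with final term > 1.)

[16; 7, 15, 1, 19]

36367 = 16×2253 + 319
2253 = 7×319 + 20
319 = 15×20 + 19
20 = 1×19 + 1
19 = 19×1 + 0  (stop)
So 36367/2253 = [16; 7, 15, 1, 19].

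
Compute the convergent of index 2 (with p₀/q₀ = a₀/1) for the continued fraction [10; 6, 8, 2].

Using pₖ = aₖpₖ₋₁ + pₖ₋₂, qₖ = aₖqₖ₋₁ + qₖ₋₂ (with p₋₁=1, p₋₂=0, q₋₁=0, q₋₂=1):
  k=0: a=10, p=10, q=1
  k=1: a=6, p=61, q=6
  k=2: a=8, p=498, q=49

498/49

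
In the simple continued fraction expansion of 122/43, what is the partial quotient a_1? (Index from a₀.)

1

122 = 2·43 + 36   →  a_0 = 2
43 = 1·36 + 7   →  a_1 = 1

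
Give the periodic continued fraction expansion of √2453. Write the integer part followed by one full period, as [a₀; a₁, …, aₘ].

[49; 1, 1, 8, 1, 1, 98]

a₀ = ⌊√2453⌋ = 49.
With m₀=0, d₀=1 and mₖ₊₁ = dₖaₖ − mₖ, dₖ₊₁ = (n − mₖ₊₁²)/dₖ, aₖ₊₁ = ⌊(a₀+mₖ₊₁)/dₖ₊₁⌋:
  k=1: m=49, d=52, a=1
  k=2: m=3, d=47, a=1
  k=3: m=44, d=11, a=8
  k=4: m=44, d=47, a=1
  k=5: m=3, d=52, a=1
  k=6: m=49, d=1, a=98
d=1 and a=2a₀=98 at k=6, so the next step gives (m, d) = (49, 52) again — its k=1 value — and the period has length 6.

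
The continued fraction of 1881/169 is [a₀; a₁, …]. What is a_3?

2

1881 = 11·169 + 22   →  a_0 = 11
169 = 7·22 + 15   →  a_1 = 7
22 = 1·15 + 7   →  a_2 = 1
15 = 2·7 + 1   →  a_3 = 2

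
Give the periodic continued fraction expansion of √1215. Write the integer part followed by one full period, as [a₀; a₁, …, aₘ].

a₀ = ⌊√1215⌋ = 34.
With m₀=0, d₀=1 and mₖ₊₁ = dₖaₖ − mₖ, dₖ₊₁ = (n − mₖ₊₁²)/dₖ, aₖ₊₁ = ⌊(a₀+mₖ₊₁)/dₖ₊₁⌋:
  k=1: m=34, d=59, a=1
  k=2: m=25, d=10, a=5
  k=3: m=25, d=59, a=1
  k=4: m=34, d=1, a=68
d=1 and a=2a₀=68 at k=4, so the next step gives (m, d) = (34, 59) again — its k=1 value — and the period has length 4.

[34; 1, 5, 1, 68]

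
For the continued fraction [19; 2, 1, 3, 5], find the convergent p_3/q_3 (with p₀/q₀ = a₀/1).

213/11

Using pₖ = aₖpₖ₋₁ + pₖ₋₂, qₖ = aₖqₖ₋₁ + qₖ₋₂ (with p₋₁=1, p₋₂=0, q₋₁=0, q₋₂=1):
  k=0: a=19, p=19, q=1
  k=1: a=2, p=39, q=2
  k=2: a=1, p=58, q=3
  k=3: a=3, p=213, q=11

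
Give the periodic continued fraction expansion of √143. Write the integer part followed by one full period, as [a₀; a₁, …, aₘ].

a₀ = ⌊√143⌋ = 11.
With m₀=0, d₀=1 and mₖ₊₁ = dₖaₖ − mₖ, dₖ₊₁ = (n − mₖ₊₁²)/dₖ, aₖ₊₁ = ⌊(a₀+mₖ₊₁)/dₖ₊₁⌋:
  k=1: m=11, d=22, a=1
  k=2: m=11, d=1, a=22
d=1 and a=2a₀=22 at k=2, so the next step gives (m, d) = (11, 22) again — its k=1 value — and the period has length 2.

[11; 1, 22]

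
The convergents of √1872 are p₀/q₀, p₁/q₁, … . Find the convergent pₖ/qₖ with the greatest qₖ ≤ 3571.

55987/1294

√1872 = [43; 3, 1, 3, 86, …] (period length 4).
Convergents:
  p_0/q_0 = 43/1
  p_1/q_1 = 130/3
  p_2/q_2 = 173/4
  p_3/q_3 = 649/15
  p_4/q_4 = 55987/1294
  p_5/q_5 = 168610/3897
q_4 = 1294 ≤ 3571 < 3897 = q_5, so the answer is 55987/1294.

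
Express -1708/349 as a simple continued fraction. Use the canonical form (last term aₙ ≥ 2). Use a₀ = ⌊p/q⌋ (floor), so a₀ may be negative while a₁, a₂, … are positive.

-1708 = -5·349 + 37
349 = 9·37 + 16
37 = 2·16 + 5
16 = 3·5 + 1
5 = 5·1 + 0  (stop)
So -1708/349 = [-5; 9, 2, 3, 5].

[-5; 9, 2, 3, 5]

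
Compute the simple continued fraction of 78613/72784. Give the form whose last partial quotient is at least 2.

[1; 12, 2, 18, 15, 1, 2, 3]

78613 = 1·72784 + 5829
72784 = 12·5829 + 2836
5829 = 2·2836 + 157
2836 = 18·157 + 10
157 = 15·10 + 7
10 = 1·7 + 3
7 = 2·3 + 1
3 = 3·1 + 0  (stop)
So 78613/72784 = [1; 12, 2, 18, 15, 1, 2, 3].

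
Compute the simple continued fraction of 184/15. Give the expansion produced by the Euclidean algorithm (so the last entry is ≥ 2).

[12; 3, 1, 3]

184 = 12·15 + 4
15 = 3·4 + 3
4 = 1·3 + 1
3 = 3·1 + 0  (stop)
So 184/15 = [12; 3, 1, 3].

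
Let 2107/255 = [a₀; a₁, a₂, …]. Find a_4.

2107 = 8·255 + 67   →  a_0 = 8
255 = 3·67 + 54   →  a_1 = 3
67 = 1·54 + 13   →  a_2 = 1
54 = 4·13 + 2   →  a_3 = 4
13 = 6·2 + 1   →  a_4 = 6

6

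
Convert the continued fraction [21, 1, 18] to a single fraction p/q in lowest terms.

Fold from the inside: start with 18/1.
  1 + 1/18 = 19/18
  21 + 18/19 = 417/19

417/19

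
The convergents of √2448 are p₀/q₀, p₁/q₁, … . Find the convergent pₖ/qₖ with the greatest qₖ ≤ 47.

2177/44

√2448 = [49; 2, 10, 2, 98, …] (period length 4).
Convergents:
  p_0/q_0 = 49/1
  p_1/q_1 = 99/2
  p_2/q_2 = 1039/21
  p_3/q_3 = 2177/44
  p_4/q_4 = 214385/4333
q_3 = 44 ≤ 47 < 4333 = q_4, so the answer is 2177/44.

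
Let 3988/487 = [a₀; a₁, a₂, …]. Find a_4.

2

3988 = 8·487 + 92   →  a_0 = 8
487 = 5·92 + 27   →  a_1 = 5
92 = 3·27 + 11   →  a_2 = 3
27 = 2·11 + 5   →  a_3 = 2
11 = 2·5 + 1   →  a_4 = 2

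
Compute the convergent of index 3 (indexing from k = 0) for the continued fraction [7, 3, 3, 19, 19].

1409/193

Using pₖ = aₖpₖ₋₁ + pₖ₋₂, qₖ = aₖqₖ₋₁ + qₖ₋₂ (with p₋₁=1, p₋₂=0, q₋₁=0, q₋₂=1):
  k=0: a=7, p=7, q=1
  k=1: a=3, p=22, q=3
  k=2: a=3, p=73, q=10
  k=3: a=19, p=1409, q=193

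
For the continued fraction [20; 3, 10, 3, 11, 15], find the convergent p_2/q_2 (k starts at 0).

630/31

Using pₖ = aₖpₖ₋₁ + pₖ₋₂, qₖ = aₖqₖ₋₁ + qₖ₋₂ (with p₋₁=1, p₋₂=0, q₋₁=0, q₋₂=1):
  k=0: a=20, p=20, q=1
  k=1: a=3, p=61, q=3
  k=2: a=10, p=630, q=31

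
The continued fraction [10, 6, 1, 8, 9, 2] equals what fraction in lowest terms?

Using pₖ = aₖpₖ₋₁ + pₖ₋₂ and qₖ = aₖqₖ₋₁ + qₖ₋₂:
  k=0: a=10, p=10, q=1
  k=1: a=6, p=61, q=6
  k=2: a=1, p=71, q=7
  k=3: a=8, p=629, q=62
  k=4: a=9, p=5732, q=565
  k=5: a=2, p=12093, q=1192

12093/1192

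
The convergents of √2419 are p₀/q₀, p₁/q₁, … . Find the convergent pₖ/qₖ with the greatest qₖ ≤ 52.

541/11

√2419 = [49; 5, 2, 5, 98, …] (period length 4).
Convergents:
  p_0/q_0 = 49/1
  p_1/q_1 = 246/5
  p_2/q_2 = 541/11
  p_3/q_3 = 2951/60
q_2 = 11 ≤ 52 < 60 = q_3, so the answer is 541/11.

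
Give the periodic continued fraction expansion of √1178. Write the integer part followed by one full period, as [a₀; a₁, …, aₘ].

[34; 3, 9, 2, 9, 3, 68]

a₀ = ⌊√1178⌋ = 34.
With m₀=0, d₀=1 and mₖ₊₁ = dₖaₖ − mₖ, dₖ₊₁ = (n − mₖ₊₁²)/dₖ, aₖ₊₁ = ⌊(a₀+mₖ₊₁)/dₖ₊₁⌋:
  k=1: m=34, d=22, a=3
  k=2: m=32, d=7, a=9
  k=3: m=31, d=31, a=2
  k=4: m=31, d=7, a=9
  k=5: m=32, d=22, a=3
  k=6: m=34, d=1, a=68
d=1 and a=2a₀=68 at k=6, so the next step gives (m, d) = (34, 22) again — its k=1 value — and the period has length 6.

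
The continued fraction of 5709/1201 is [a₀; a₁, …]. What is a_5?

2

5709 = 4·1201 + 905   →  a_0 = 4
1201 = 1·905 + 296   →  a_1 = 1
905 = 3·296 + 17   →  a_2 = 3
296 = 17·17 + 7   →  a_3 = 17
17 = 2·7 + 3   →  a_4 = 2
7 = 2·3 + 1   →  a_5 = 2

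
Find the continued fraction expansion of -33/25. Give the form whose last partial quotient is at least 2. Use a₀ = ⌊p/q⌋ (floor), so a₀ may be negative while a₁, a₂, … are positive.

[-2; 1, 2, 8]

-33 = -2·25 + 17
25 = 1·17 + 8
17 = 2·8 + 1
8 = 8·1 + 0  (stop)
So -33/25 = [-2; 1, 2, 8].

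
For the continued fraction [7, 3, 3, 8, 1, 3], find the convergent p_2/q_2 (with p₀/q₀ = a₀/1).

Using pₖ = aₖpₖ₋₁ + pₖ₋₂, qₖ = aₖqₖ₋₁ + qₖ₋₂ (with p₋₁=1, p₋₂=0, q₋₁=0, q₋₂=1):
  k=0: a=7, p=7, q=1
  k=1: a=3, p=22, q=3
  k=2: a=3, p=73, q=10

73/10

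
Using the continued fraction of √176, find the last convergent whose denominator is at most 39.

199/15

√176 = [13; 3, 1, 3, 26, …] (period length 4).
Convergents:
  p_0/q_0 = 13/1
  p_1/q_1 = 40/3
  p_2/q_2 = 53/4
  p_3/q_3 = 199/15
  p_4/q_4 = 5227/394
q_3 = 15 ≤ 39 < 394 = q_4, so the answer is 199/15.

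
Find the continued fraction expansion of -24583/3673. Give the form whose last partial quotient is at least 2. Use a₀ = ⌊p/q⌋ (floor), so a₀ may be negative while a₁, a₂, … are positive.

[-7; 3, 3, 1, 9, 3, 9]

-24583 = -7*3673 + 1128
3673 = 3*1128 + 289
1128 = 3*289 + 261
289 = 1*261 + 28
261 = 9*28 + 9
28 = 3*9 + 1
9 = 9*1 + 0  (stop)
So -24583/3673 = [-7; 3, 3, 1, 9, 3, 9].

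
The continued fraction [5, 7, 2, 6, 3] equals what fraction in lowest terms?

1571/306

Using pₖ = aₖpₖ₋₁ + pₖ₋₂ and qₖ = aₖqₖ₋₁ + qₖ₋₂:
  k=0: a=5, p=5, q=1
  k=1: a=7, p=36, q=7
  k=2: a=2, p=77, q=15
  k=3: a=6, p=498, q=97
  k=4: a=3, p=1571, q=306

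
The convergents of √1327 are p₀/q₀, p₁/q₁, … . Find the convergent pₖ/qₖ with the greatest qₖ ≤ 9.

255/7

√1327 = [36; 2, 2, 1, 35, 1, 2, 2, 72, …] (period length 8).
Convergents:
  p_0/q_0 = 36/1
  p_1/q_1 = 73/2
  p_2/q_2 = 182/5
  p_3/q_3 = 255/7
  p_4/q_4 = 9107/250
q_3 = 7 ≤ 9 < 250 = q_4, so the answer is 255/7.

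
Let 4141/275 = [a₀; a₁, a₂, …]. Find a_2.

5

4141 = 15·275 + 16   →  a_0 = 15
275 = 17·16 + 3   →  a_1 = 17
16 = 5·3 + 1   →  a_2 = 5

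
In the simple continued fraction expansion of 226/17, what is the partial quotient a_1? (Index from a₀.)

3

226 = 13·17 + 5   →  a_0 = 13
17 = 3·5 + 2   →  a_1 = 3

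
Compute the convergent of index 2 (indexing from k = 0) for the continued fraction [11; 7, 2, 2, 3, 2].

Using pₖ = aₖpₖ₋₁ + pₖ₋₂, qₖ = aₖqₖ₋₁ + qₖ₋₂ (with p₋₁=1, p₋₂=0, q₋₁=0, q₋₂=1):
  k=0: a=11, p=11, q=1
  k=1: a=7, p=78, q=7
  k=2: a=2, p=167, q=15

167/15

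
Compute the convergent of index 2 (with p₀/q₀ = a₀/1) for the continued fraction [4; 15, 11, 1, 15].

Using pₖ = aₖpₖ₋₁ + pₖ₋₂, qₖ = aₖqₖ₋₁ + qₖ₋₂ (with p₋₁=1, p₋₂=0, q₋₁=0, q₋₂=1):
  k=0: a=4, p=4, q=1
  k=1: a=15, p=61, q=15
  k=2: a=11, p=675, q=166

675/166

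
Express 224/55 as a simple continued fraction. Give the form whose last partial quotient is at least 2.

224 = 4×55 + 4
55 = 13×4 + 3
4 = 1×3 + 1
3 = 3×1 + 0  (stop)
So 224/55 = [4; 13, 1, 3].

[4; 13, 1, 3]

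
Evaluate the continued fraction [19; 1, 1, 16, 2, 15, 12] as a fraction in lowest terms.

Using pₖ = aₖpₖ₋₁ + pₖ₋₂ and qₖ = aₖqₖ₋₁ + qₖ₋₂:
  k=0: a=19, p=19, q=1
  k=1: a=1, p=20, q=1
  k=2: a=1, p=39, q=2
  k=3: a=16, p=644, q=33
  k=4: a=2, p=1327, q=68
  k=5: a=15, p=20549, q=1053
  k=6: a=12, p=247915, q=12704

247915/12704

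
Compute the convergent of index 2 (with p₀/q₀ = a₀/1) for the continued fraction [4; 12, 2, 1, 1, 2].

Using pₖ = aₖpₖ₋₁ + pₖ₋₂, qₖ = aₖqₖ₋₁ + qₖ₋₂ (with p₋₁=1, p₋₂=0, q₋₁=0, q₋₂=1):
  k=0: a=4, p=4, q=1
  k=1: a=12, p=49, q=12
  k=2: a=2, p=102, q=25

102/25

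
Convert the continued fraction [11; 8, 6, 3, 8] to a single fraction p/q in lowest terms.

14337/1289

Fold from the inside: start with 8/1.
  3 + 1/8 = 25/8
  6 + 8/25 = 158/25
  8 + 25/158 = 1289/158
  11 + 158/1289 = 14337/1289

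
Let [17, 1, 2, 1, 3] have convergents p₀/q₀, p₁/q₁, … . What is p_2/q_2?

Using pₖ = aₖpₖ₋₁ + pₖ₋₂, qₖ = aₖqₖ₋₁ + qₖ₋₂ (with p₋₁=1, p₋₂=0, q₋₁=0, q₋₂=1):
  k=0: a=17, p=17, q=1
  k=1: a=1, p=18, q=1
  k=2: a=2, p=53, q=3

53/3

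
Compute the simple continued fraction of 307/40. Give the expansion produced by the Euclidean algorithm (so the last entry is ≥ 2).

[7; 1, 2, 13]

307 = 7×40 + 27
40 = 1×27 + 13
27 = 2×13 + 1
13 = 13×1 + 0  (stop)
So 307/40 = [7; 1, 2, 13].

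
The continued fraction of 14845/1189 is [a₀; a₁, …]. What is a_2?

16

14845 = 12·1189 + 577   →  a_0 = 12
1189 = 2·577 + 35   →  a_1 = 2
577 = 16·35 + 17   →  a_2 = 16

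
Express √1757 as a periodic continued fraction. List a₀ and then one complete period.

[41; 1, 10, 1, 82]

a₀ = ⌊√1757⌋ = 41.
With m₀=0, d₀=1 and mₖ₊₁ = dₖaₖ − mₖ, dₖ₊₁ = (n − mₖ₊₁²)/dₖ, aₖ₊₁ = ⌊(a₀+mₖ₊₁)/dₖ₊₁⌋:
  k=1: m=41, d=76, a=1
  k=2: m=35, d=7, a=10
  k=3: m=35, d=76, a=1
  k=4: m=41, d=1, a=82
d=1 and a=2a₀=82 at k=4, so the next step gives (m, d) = (41, 76) again — its k=1 value — and the period has length 4.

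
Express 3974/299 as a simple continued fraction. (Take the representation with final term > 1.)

[13; 3, 2, 3, 2, 5]

3974 = 13·299 + 87
299 = 3·87 + 38
87 = 2·38 + 11
38 = 3·11 + 5
11 = 2·5 + 1
5 = 5·1 + 0  (stop)
So 3974/299 = [13; 3, 2, 3, 2, 5].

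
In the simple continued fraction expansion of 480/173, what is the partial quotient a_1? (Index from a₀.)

1

480 = 2·173 + 134   →  a_0 = 2
173 = 1·134 + 39   →  a_1 = 1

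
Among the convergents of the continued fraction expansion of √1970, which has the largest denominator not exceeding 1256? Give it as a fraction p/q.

50998/1149

√1970 = [44; 2, 1, 1, 2, 88, …] (period length 5).
Convergents:
  p_0/q_0 = 44/1
  p_1/q_1 = 89/2
  p_2/q_2 = 133/3
  p_3/q_3 = 222/5
  p_4/q_4 = 577/13
  p_5/q_5 = 50998/1149
  p_6/q_6 = 102573/2311
q_5 = 1149 ≤ 1256 < 2311 = q_6, so the answer is 50998/1149.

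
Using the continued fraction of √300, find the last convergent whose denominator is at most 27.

√300 = [17; 3, 8, 3, 34, …] (period length 4).
Convergents:
  p_0/q_0 = 17/1
  p_1/q_1 = 52/3
  p_2/q_2 = 433/25
  p_3/q_3 = 1351/78
q_2 = 25 ≤ 27 < 78 = q_3, so the answer is 433/25.

433/25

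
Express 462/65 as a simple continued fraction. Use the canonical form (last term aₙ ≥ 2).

[7; 9, 3, 2]

462 = 7×65 + 7
65 = 9×7 + 2
7 = 3×2 + 1
2 = 2×1 + 0  (stop)
So 462/65 = [7; 9, 3, 2].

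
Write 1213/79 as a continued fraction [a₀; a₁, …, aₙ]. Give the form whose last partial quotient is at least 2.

[15; 2, 1, 4, 1, 1, 2]

1213 = 15*79 + 28
79 = 2*28 + 23
28 = 1*23 + 5
23 = 4*5 + 3
5 = 1*3 + 2
3 = 1*2 + 1
2 = 2*1 + 0  (stop)
So 1213/79 = [15; 2, 1, 4, 1, 1, 2].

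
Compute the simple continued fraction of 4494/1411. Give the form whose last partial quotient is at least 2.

[3; 5, 2, 2, 6, 8]

4494 = 3·1411 + 261
1411 = 5·261 + 106
261 = 2·106 + 49
106 = 2·49 + 8
49 = 6·8 + 1
8 = 8·1 + 0  (stop)
So 4494/1411 = [3; 5, 2, 2, 6, 8].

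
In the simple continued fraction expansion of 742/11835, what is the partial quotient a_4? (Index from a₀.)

18

742 = 0·11835 + 742   →  a_0 = 0
11835 = 15·742 + 705   →  a_1 = 15
742 = 1·705 + 37   →  a_2 = 1
705 = 19·37 + 2   →  a_3 = 19
37 = 18·2 + 1   →  a_4 = 18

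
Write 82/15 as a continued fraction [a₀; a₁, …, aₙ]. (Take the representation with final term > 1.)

82 = 5×15 + 7
15 = 2×7 + 1
7 = 7×1 + 0  (stop)
So 82/15 = [5; 2, 7].

[5; 2, 7]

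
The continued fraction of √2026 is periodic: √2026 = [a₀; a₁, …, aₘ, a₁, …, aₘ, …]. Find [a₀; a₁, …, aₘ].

a₀ = ⌊√2026⌋ = 45.
With m₀=0, d₀=1 and mₖ₊₁ = dₖaₖ − mₖ, dₖ₊₁ = (n − mₖ₊₁²)/dₖ, aₖ₊₁ = ⌊(a₀+mₖ₊₁)/dₖ₊₁⌋:
  k=1: m=45, d=1, a=90
d=1 and a=2a₀=90 at k=1, so the next step gives (m, d) = (45, 1) again — its k=1 value — and the period has length 1.

[45; 90]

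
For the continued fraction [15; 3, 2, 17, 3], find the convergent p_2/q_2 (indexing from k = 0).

Using pₖ = aₖpₖ₋₁ + pₖ₋₂, qₖ = aₖqₖ₋₁ + qₖ₋₂ (with p₋₁=1, p₋₂=0, q₋₁=0, q₋₂=1):
  k=0: a=15, p=15, q=1
  k=1: a=3, p=46, q=3
  k=2: a=2, p=107, q=7

107/7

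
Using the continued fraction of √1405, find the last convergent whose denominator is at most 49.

1087/29

√1405 = [37; 2, 14, 2, 74, …] (period length 4).
Convergents:
  p_0/q_0 = 37/1
  p_1/q_1 = 75/2
  p_2/q_2 = 1087/29
  p_3/q_3 = 2249/60
q_2 = 29 ≤ 49 < 60 = q_3, so the answer is 1087/29.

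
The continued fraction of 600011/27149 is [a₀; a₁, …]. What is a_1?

600011 = 22·27149 + 2733   →  a_0 = 22
27149 = 9·2733 + 2552   →  a_1 = 9

9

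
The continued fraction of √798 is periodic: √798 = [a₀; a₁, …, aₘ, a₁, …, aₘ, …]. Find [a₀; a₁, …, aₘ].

a₀ = ⌊√798⌋ = 28.

[28; 4, 56]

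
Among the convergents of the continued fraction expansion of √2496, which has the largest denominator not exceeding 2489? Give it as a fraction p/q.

123601/2474

√2496 = [49; 1, 23, 1, 98, …] (period length 4).
Convergents:
  p_0/q_0 = 49/1
  p_1/q_1 = 50/1
  p_2/q_2 = 1199/24
  p_3/q_3 = 1249/25
  p_4/q_4 = 123601/2474
  p_5/q_5 = 124850/2499
q_4 = 2474 ≤ 2489 < 2499 = q_5, so the answer is 123601/2474.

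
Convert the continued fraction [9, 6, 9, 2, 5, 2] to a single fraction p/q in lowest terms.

12701/1386

Fold from the inside: start with 2/1.
  5 + 1/2 = 11/2
  2 + 2/11 = 24/11
  9 + 11/24 = 227/24
  6 + 24/227 = 1386/227
  9 + 227/1386 = 12701/1386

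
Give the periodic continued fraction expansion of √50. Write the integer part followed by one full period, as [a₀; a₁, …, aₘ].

a₀ = ⌊√50⌋ = 7.
With m₀=0, d₀=1 and mₖ₊₁ = dₖaₖ − mₖ, dₖ₊₁ = (n − mₖ₊₁²)/dₖ, aₖ₊₁ = ⌊(a₀+mₖ₊₁)/dₖ₊₁⌋:
  k=1: m=7, d=1, a=14
d=1 and a=2a₀=14 at k=1, so the next step gives (m, d) = (7, 1) again — its k=1 value — and the period has length 1.

[7; 14]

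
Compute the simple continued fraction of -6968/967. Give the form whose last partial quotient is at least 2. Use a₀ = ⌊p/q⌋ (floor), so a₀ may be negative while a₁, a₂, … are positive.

-6968 = -8·967 + 768
967 = 1·768 + 199
768 = 3·199 + 171
199 = 1·171 + 28
171 = 6·28 + 3
28 = 9·3 + 1
3 = 3·1 + 0  (stop)
So -6968/967 = [-8; 1, 3, 1, 6, 9, 3].

[-8; 1, 3, 1, 6, 9, 3]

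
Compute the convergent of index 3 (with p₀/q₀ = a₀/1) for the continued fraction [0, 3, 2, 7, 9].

15/52

Using pₖ = aₖpₖ₋₁ + pₖ₋₂, qₖ = aₖqₖ₋₁ + qₖ₋₂ (with p₋₁=1, p₋₂=0, q₋₁=0, q₋₂=1):
  k=0: a=0, p=0, q=1
  k=1: a=3, p=1, q=3
  k=2: a=2, p=2, q=7
  k=3: a=7, p=15, q=52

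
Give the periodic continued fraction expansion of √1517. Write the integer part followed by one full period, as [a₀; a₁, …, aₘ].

[38; 1, 18, 2, 18, 1, 76]

a₀ = ⌊√1517⌋ = 38.
With m₀=0, d₀=1 and mₖ₊₁ = dₖaₖ − mₖ, dₖ₊₁ = (n − mₖ₊₁²)/dₖ, aₖ₊₁ = ⌊(a₀+mₖ₊₁)/dₖ₊₁⌋:
  k=1: m=38, d=73, a=1
  k=2: m=35, d=4, a=18
  k=3: m=37, d=37, a=2
  k=4: m=37, d=4, a=18
  k=5: m=35, d=73, a=1
  k=6: m=38, d=1, a=76
d=1 and a=2a₀=76 at k=6, so the next step gives (m, d) = (38, 73) again — its k=1 value — and the period has length 6.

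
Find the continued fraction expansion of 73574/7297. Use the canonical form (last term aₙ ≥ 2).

73574 = 10*7297 + 604
7297 = 12*604 + 49
604 = 12*49 + 16
49 = 3*16 + 1
16 = 16*1 + 0  (stop)
So 73574/7297 = [10; 12, 12, 3, 16].

[10; 12, 12, 3, 16]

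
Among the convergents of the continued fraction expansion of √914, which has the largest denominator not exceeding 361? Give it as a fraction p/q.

5593/185

√914 = [30; 4, 3, 3, 4, 60, …] (period length 5).
Convergents:
  p_0/q_0 = 30/1
  p_1/q_1 = 121/4
  p_2/q_2 = 393/13
  p_3/q_3 = 1300/43
  p_4/q_4 = 5593/185
  p_5/q_5 = 336880/11143
q_4 = 185 ≤ 361 < 11143 = q_5, so the answer is 5593/185.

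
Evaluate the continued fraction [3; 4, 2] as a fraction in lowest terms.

Using pₖ = aₖpₖ₋₁ + pₖ₋₂ and qₖ = aₖqₖ₋₁ + qₖ₋₂:
  k=0: a=3, p=3, q=1
  k=1: a=4, p=13, q=4
  k=2: a=2, p=29, q=9

29/9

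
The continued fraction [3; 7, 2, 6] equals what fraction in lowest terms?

Fold from the inside: start with 6/1.
  2 + 1/6 = 13/6
  7 + 6/13 = 97/13
  3 + 13/97 = 304/97

304/97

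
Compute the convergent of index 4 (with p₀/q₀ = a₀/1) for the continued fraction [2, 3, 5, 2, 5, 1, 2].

Using pₖ = aₖpₖ₋₁ + pₖ₋₂, qₖ = aₖqₖ₋₁ + qₖ₋₂ (with p₋₁=1, p₋₂=0, q₋₁=0, q₋₂=1):
  k=0: a=2, p=2, q=1
  k=1: a=3, p=7, q=3
  k=2: a=5, p=37, q=16
  k=3: a=2, p=81, q=35
  k=4: a=5, p=442, q=191

442/191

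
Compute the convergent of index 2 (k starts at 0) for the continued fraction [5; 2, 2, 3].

Using pₖ = aₖpₖ₋₁ + pₖ₋₂, qₖ = aₖqₖ₋₁ + qₖ₋₂ (with p₋₁=1, p₋₂=0, q₋₁=0, q₋₂=1):
  k=0: a=5, p=5, q=1
  k=1: a=2, p=11, q=2
  k=2: a=2, p=27, q=5

27/5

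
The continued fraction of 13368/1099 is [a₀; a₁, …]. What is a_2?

9

13368 = 12·1099 + 180   →  a_0 = 12
1099 = 6·180 + 19   →  a_1 = 6
180 = 9·19 + 9   →  a_2 = 9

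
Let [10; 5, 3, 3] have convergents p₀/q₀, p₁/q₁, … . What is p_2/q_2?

163/16

Using pₖ = aₖpₖ₋₁ + pₖ₋₂, qₖ = aₖqₖ₋₁ + qₖ₋₂ (with p₋₁=1, p₋₂=0, q₋₁=0, q₋₂=1):
  k=0: a=10, p=10, q=1
  k=1: a=5, p=51, q=5
  k=2: a=3, p=163, q=16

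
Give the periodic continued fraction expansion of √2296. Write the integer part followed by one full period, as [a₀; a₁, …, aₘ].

[47; 1, 10, 1, 94]

a₀ = ⌊√2296⌋ = 47.
With m₀=0, d₀=1 and mₖ₊₁ = dₖaₖ − mₖ, dₖ₊₁ = (n − mₖ₊₁²)/dₖ, aₖ₊₁ = ⌊(a₀+mₖ₊₁)/dₖ₊₁⌋:
  k=1: m=47, d=87, a=1
  k=2: m=40, d=8, a=10
  k=3: m=40, d=87, a=1
  k=4: m=47, d=1, a=94
d=1 and a=2a₀=94 at k=4, so the next step gives (m, d) = (47, 87) again — its k=1 value — and the period has length 4.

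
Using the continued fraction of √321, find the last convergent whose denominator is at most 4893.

84727/4729

√321 = [17; 1, 10, 1, 34, …] (period length 4).
Convergents:
  p_0/q_0 = 17/1
  p_1/q_1 = 18/1
  p_2/q_2 = 197/11
  p_3/q_3 = 215/12
  p_4/q_4 = 7507/419
  p_5/q_5 = 7722/431
  p_6/q_6 = 84727/4729
  p_7/q_7 = 92449/5160
q_6 = 4729 ≤ 4893 < 5160 = q_7, so the answer is 84727/4729.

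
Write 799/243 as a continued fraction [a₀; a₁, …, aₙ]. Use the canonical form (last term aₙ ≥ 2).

[3; 3, 2, 8, 4]

799 = 3·243 + 70
243 = 3·70 + 33
70 = 2·33 + 4
33 = 8·4 + 1
4 = 4·1 + 0  (stop)
So 799/243 = [3; 3, 2, 8, 4].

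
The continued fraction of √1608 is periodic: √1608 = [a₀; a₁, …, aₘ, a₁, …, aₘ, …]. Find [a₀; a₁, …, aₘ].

a₀ = ⌊√1608⌋ = 40.
With m₀=0, d₀=1 and mₖ₊₁ = dₖaₖ − mₖ, dₖ₊₁ = (n − mₖ₊₁²)/dₖ, aₖ₊₁ = ⌊(a₀+mₖ₊₁)/dₖ₊₁⌋:
  k=1: m=40, d=8, a=10
  k=2: m=40, d=1, a=80
d=1 and a=2a₀=80 at k=2, so the next step gives (m, d) = (40, 8) again — its k=1 value — and the period has length 2.

[40; 10, 80]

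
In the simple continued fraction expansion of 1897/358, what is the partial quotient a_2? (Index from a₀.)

2

1897 = 5·358 + 107   →  a_0 = 5
358 = 3·107 + 37   →  a_1 = 3
107 = 2·37 + 33   →  a_2 = 2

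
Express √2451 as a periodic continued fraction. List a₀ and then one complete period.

a₀ = ⌊√2451⌋ = 49.
With m₀=0, d₀=1 and mₖ₊₁ = dₖaₖ − mₖ, dₖ₊₁ = (n − mₖ₊₁²)/dₖ, aₖ₊₁ = ⌊(a₀+mₖ₊₁)/dₖ₊₁⌋:
  k=1: m=49, d=50, a=1
  k=2: m=1, d=49, a=1
  k=3: m=48, d=3, a=32
  k=4: m=48, d=49, a=1
  k=5: m=1, d=50, a=1
  k=6: m=49, d=1, a=98
d=1 and a=2a₀=98 at k=6, so the next step gives (m, d) = (49, 50) again — its k=1 value — and the period has length 6.

[49; 1, 1, 32, 1, 1, 98]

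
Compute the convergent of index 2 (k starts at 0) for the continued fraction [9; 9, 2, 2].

173/19

Using pₖ = aₖpₖ₋₁ + pₖ₋₂, qₖ = aₖqₖ₋₁ + qₖ₋₂ (with p₋₁=1, p₋₂=0, q₋₁=0, q₋₂=1):
  k=0: a=9, p=9, q=1
  k=1: a=9, p=82, q=9
  k=2: a=2, p=173, q=19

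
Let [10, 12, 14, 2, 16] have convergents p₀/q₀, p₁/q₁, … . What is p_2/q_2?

1704/169

Using pₖ = aₖpₖ₋₁ + pₖ₋₂, qₖ = aₖqₖ₋₁ + qₖ₋₂ (with p₋₁=1, p₋₂=0, q₋₁=0, q₋₂=1):
  k=0: a=10, p=10, q=1
  k=1: a=12, p=121, q=12
  k=2: a=14, p=1704, q=169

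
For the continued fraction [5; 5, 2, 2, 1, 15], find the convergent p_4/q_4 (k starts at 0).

197/38

Using pₖ = aₖpₖ₋₁ + pₖ₋₂, qₖ = aₖqₖ₋₁ + qₖ₋₂ (with p₋₁=1, p₋₂=0, q₋₁=0, q₋₂=1):
  k=0: a=5, p=5, q=1
  k=1: a=5, p=26, q=5
  k=2: a=2, p=57, q=11
  k=3: a=2, p=140, q=27
  k=4: a=1, p=197, q=38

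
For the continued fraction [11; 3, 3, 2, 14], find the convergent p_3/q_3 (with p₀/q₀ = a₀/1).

Using pₖ = aₖpₖ₋₁ + pₖ₋₂, qₖ = aₖqₖ₋₁ + qₖ₋₂ (with p₋₁=1, p₋₂=0, q₋₁=0, q₋₂=1):
  k=0: a=11, p=11, q=1
  k=1: a=3, p=34, q=3
  k=2: a=3, p=113, q=10
  k=3: a=2, p=260, q=23

260/23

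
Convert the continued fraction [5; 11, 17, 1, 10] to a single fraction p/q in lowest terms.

11087/2178

Using pₖ = aₖpₖ₋₁ + pₖ₋₂ and qₖ = aₖqₖ₋₁ + qₖ₋₂:
  k=0: a=5, p=5, q=1
  k=1: a=11, p=56, q=11
  k=2: a=17, p=957, q=188
  k=3: a=1, p=1013, q=199
  k=4: a=10, p=11087, q=2178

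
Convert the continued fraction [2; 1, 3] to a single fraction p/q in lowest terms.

11/4

Fold from the inside: start with 3/1.
  1 + 1/3 = 4/3
  2 + 3/4 = 11/4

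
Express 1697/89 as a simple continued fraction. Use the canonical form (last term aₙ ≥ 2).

1697 = 19·89 + 6
89 = 14·6 + 5
6 = 1·5 + 1
5 = 5·1 + 0  (stop)
So 1697/89 = [19; 14, 1, 5].

[19; 14, 1, 5]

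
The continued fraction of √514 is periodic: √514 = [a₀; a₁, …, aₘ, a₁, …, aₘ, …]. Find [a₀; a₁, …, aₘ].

a₀ = ⌊√514⌋ = 22.
With m₀=0, d₀=1 and mₖ₊₁ = dₖaₖ − mₖ, dₖ₊₁ = (n − mₖ₊₁²)/dₖ, aₖ₊₁ = ⌊(a₀+mₖ₊₁)/dₖ₊₁⌋:
  k=1: m=22, d=30, a=1
  k=2: m=8, d=15, a=2
  k=3: m=22, d=2, a=22
  k=4: m=22, d=15, a=2
  k=5: m=8, d=30, a=1
  k=6: m=22, d=1, a=44
d=1 and a=2a₀=44 at k=6, so the next step gives (m, d) = (22, 30) again — its k=1 value — and the period has length 6.

[22; 1, 2, 22, 2, 1, 44]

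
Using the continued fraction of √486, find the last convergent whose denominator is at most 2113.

21362/969

√486 = [22; 22, 44, …] (period length 2).
Convergents:
  p_0/q_0 = 22/1
  p_1/q_1 = 485/22
  p_2/q_2 = 21362/969
  p_3/q_3 = 470449/21340
q_2 = 969 ≤ 2113 < 21340 = q_3, so the answer is 21362/969.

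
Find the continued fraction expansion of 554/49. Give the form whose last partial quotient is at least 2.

554 = 11·49 + 15
49 = 3·15 + 4
15 = 3·4 + 3
4 = 1·3 + 1
3 = 3·1 + 0  (stop)
So 554/49 = [11; 3, 3, 1, 3].

[11; 3, 3, 1, 3]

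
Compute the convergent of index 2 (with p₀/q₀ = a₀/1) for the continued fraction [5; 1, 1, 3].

11/2

Using pₖ = aₖpₖ₋₁ + pₖ₋₂, qₖ = aₖqₖ₋₁ + qₖ₋₂ (with p₋₁=1, p₋₂=0, q₋₁=0, q₋₂=1):
  k=0: a=5, p=5, q=1
  k=1: a=1, p=6, q=1
  k=2: a=1, p=11, q=2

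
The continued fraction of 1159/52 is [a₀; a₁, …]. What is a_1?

1159 = 22·52 + 15   →  a_0 = 22
52 = 3·15 + 7   →  a_1 = 3

3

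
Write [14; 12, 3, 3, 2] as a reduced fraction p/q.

3985/283

Fold from the inside: start with 2/1.
  3 + 1/2 = 7/2
  3 + 2/7 = 23/7
  12 + 7/23 = 283/23
  14 + 23/283 = 3985/283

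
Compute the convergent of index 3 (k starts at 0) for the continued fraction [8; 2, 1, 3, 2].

92/11

Using pₖ = aₖpₖ₋₁ + pₖ₋₂, qₖ = aₖqₖ₋₁ + qₖ₋₂ (with p₋₁=1, p₋₂=0, q₋₁=0, q₋₂=1):
  k=0: a=8, p=8, q=1
  k=1: a=2, p=17, q=2
  k=2: a=1, p=25, q=3
  k=3: a=3, p=92, q=11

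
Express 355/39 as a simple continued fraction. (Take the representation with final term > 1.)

[9; 9, 1, 3]

355 = 9×39 + 4
39 = 9×4 + 3
4 = 1×3 + 1
3 = 3×1 + 0  (stop)
So 355/39 = [9; 9, 1, 3].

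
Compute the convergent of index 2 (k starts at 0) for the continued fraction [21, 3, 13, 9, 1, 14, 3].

853/40

Using pₖ = aₖpₖ₋₁ + pₖ₋₂, qₖ = aₖqₖ₋₁ + qₖ₋₂ (with p₋₁=1, p₋₂=0, q₋₁=0, q₋₂=1):
  k=0: a=21, p=21, q=1
  k=1: a=3, p=64, q=3
  k=2: a=13, p=853, q=40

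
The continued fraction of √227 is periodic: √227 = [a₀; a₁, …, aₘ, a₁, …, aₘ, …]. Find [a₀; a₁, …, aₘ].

[15; 15, 30]

a₀ = ⌊√227⌋ = 15.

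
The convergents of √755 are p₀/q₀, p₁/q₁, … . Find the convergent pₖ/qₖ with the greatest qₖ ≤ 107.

1209/44

√755 = [27; 2, 10, 2, 54, …] (period length 4).
Convergents:
  p_0/q_0 = 27/1
  p_1/q_1 = 55/2
  p_2/q_2 = 577/21
  p_3/q_3 = 1209/44
  p_4/q_4 = 65863/2397
q_3 = 44 ≤ 107 < 2397 = q_4, so the answer is 1209/44.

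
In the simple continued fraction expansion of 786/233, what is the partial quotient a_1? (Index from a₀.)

786 = 3·233 + 87   →  a_0 = 3
233 = 2·87 + 59   →  a_1 = 2

2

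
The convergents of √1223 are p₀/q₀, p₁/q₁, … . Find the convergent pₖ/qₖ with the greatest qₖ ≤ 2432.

√1223 = [34; 1, 33, 1, 68, …] (period length 4).
Convergents:
  p_0/q_0 = 34/1
  p_1/q_1 = 35/1
  p_2/q_2 = 1189/34
  p_3/q_3 = 1224/35
  p_4/q_4 = 84421/2414
  p_5/q_5 = 85645/2449
q_4 = 2414 ≤ 2432 < 2449 = q_5, so the answer is 84421/2414.

84421/2414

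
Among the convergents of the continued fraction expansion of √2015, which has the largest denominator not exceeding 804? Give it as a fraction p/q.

35911/800

√2015 = [44; 1, 7, 1, 88, …] (period length 4).
Convergents:
  p_0/q_0 = 44/1
  p_1/q_1 = 45/1
  p_2/q_2 = 359/8
  p_3/q_3 = 404/9
  p_4/q_4 = 35911/800
  p_5/q_5 = 36315/809
q_4 = 800 ≤ 804 < 809 = q_5, so the answer is 35911/800.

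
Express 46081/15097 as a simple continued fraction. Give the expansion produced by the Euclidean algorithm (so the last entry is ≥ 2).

46081 = 3*15097 + 790
15097 = 19*790 + 87
790 = 9*87 + 7
87 = 12*7 + 3
7 = 2*3 + 1
3 = 3*1 + 0  (stop)
So 46081/15097 = [3; 19, 9, 12, 2, 3].

[3; 19, 9, 12, 2, 3]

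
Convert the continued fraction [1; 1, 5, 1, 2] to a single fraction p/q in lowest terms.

Using pₖ = aₖpₖ₋₁ + pₖ₋₂ and qₖ = aₖqₖ₋₁ + qₖ₋₂:
  k=0: a=1, p=1, q=1
  k=1: a=1, p=2, q=1
  k=2: a=5, p=11, q=6
  k=3: a=1, p=13, q=7
  k=4: a=2, p=37, q=20

37/20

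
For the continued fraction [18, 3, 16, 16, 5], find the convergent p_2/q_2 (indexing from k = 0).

Using pₖ = aₖpₖ₋₁ + pₖ₋₂, qₖ = aₖqₖ₋₁ + qₖ₋₂ (with p₋₁=1, p₋₂=0, q₋₁=0, q₋₂=1):
  k=0: a=18, p=18, q=1
  k=1: a=3, p=55, q=3
  k=2: a=16, p=898, q=49

898/49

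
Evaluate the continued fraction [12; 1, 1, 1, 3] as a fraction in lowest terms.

139/11

Using pₖ = aₖpₖ₋₁ + pₖ₋₂ and qₖ = aₖqₖ₋₁ + qₖ₋₂:
  k=0: a=12, p=12, q=1
  k=1: a=1, p=13, q=1
  k=2: a=1, p=25, q=2
  k=3: a=1, p=38, q=3
  k=4: a=3, p=139, q=11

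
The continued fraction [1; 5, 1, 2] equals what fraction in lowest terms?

20/17

Using pₖ = aₖpₖ₋₁ + pₖ₋₂ and qₖ = aₖqₖ₋₁ + qₖ₋₂:
  k=0: a=1, p=1, q=1
  k=1: a=5, p=6, q=5
  k=2: a=1, p=7, q=6
  k=3: a=2, p=20, q=17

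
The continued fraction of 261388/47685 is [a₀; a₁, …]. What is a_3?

18

261388 = 5·47685 + 22963   →  a_0 = 5
47685 = 2·22963 + 1759   →  a_1 = 2
22963 = 13·1759 + 96   →  a_2 = 13
1759 = 18·96 + 31   →  a_3 = 18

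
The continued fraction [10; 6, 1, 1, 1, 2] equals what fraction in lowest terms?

538/53

Using pₖ = aₖpₖ₋₁ + pₖ₋₂ and qₖ = aₖqₖ₋₁ + qₖ₋₂:
  k=0: a=10, p=10, q=1
  k=1: a=6, p=61, q=6
  k=2: a=1, p=71, q=7
  k=3: a=1, p=132, q=13
  k=4: a=1, p=203, q=20
  k=5: a=2, p=538, q=53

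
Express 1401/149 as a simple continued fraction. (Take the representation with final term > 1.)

[9; 2, 2, 14, 2]

1401 = 9*149 + 60
149 = 2*60 + 29
60 = 2*29 + 2
29 = 14*2 + 1
2 = 2*1 + 0  (stop)
So 1401/149 = [9; 2, 2, 14, 2].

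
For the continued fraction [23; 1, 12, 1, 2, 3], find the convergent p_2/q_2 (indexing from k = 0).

Using pₖ = aₖpₖ₋₁ + pₖ₋₂, qₖ = aₖqₖ₋₁ + qₖ₋₂ (with p₋₁=1, p₋₂=0, q₋₁=0, q₋₂=1):
  k=0: a=23, p=23, q=1
  k=1: a=1, p=24, q=1
  k=2: a=12, p=311, q=13

311/13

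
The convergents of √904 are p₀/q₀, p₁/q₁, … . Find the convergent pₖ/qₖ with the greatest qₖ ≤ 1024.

√904 = [30; 15, 60, …] (period length 2).
Convergents:
  p_0/q_0 = 30/1
  p_1/q_1 = 451/15
  p_2/q_2 = 27090/901
  p_3/q_3 = 406801/13530
q_2 = 901 ≤ 1024 < 13530 = q_3, so the answer is 27090/901.

27090/901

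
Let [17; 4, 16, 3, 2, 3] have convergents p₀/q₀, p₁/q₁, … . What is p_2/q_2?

Using pₖ = aₖpₖ₋₁ + pₖ₋₂, qₖ = aₖqₖ₋₁ + qₖ₋₂ (with p₋₁=1, p₋₂=0, q₋₁=0, q₋₂=1):
  k=0: a=17, p=17, q=1
  k=1: a=4, p=69, q=4
  k=2: a=16, p=1121, q=65

1121/65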